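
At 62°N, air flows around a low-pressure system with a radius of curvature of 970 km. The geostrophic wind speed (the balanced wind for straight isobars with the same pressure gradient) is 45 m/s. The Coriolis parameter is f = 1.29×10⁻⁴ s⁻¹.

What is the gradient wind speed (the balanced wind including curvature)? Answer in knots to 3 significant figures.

68.3 knots

Around a low, centrifugal force acts outward with Coriolis, so pressure-gradient force balances both:
(1/ρ)|∂P/∂n| = fV + V²/R  →  V² + fR·V − fR·V_g = 0
With fR = 1.29×10⁻⁴ × 970×10³ m = 125 m/s:
V = [−fR + √((fR)² + 4 fR V_g)]/2 = [−125 + √(125² + 4×125×45)]/2 = 35.1 m/s
Subgeostrophic (V < V_g = 45 m/s), as expected around a low.
Converting: 35.1 m/s × 1.944 = 68.3 knots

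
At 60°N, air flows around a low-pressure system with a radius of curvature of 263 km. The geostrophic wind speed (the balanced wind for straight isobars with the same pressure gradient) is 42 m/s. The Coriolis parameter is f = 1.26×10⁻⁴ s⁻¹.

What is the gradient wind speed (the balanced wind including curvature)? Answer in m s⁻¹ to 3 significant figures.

24.3 m s⁻¹

Around a low, centrifugal force acts outward with Coriolis, so pressure-gradient force balances both:
(1/ρ)|∂P/∂n| = fV + V²/R  →  V² + fR·V − fR·V_g = 0
With fR = 1.26×10⁻⁴ × 263×10³ m = 33.1 m/s:
V = [−fR + √((fR)² + 4 fR V_g)]/2 = [−33.1 + √(33.1² + 4×33.1×42)]/2 = 24.3 m/s
Subgeostrophic (V < V_g = 42 m/s), as expected around a low.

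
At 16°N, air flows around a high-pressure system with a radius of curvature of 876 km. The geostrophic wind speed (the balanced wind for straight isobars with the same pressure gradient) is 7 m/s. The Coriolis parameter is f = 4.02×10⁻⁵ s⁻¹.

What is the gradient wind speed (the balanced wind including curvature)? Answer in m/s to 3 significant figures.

Around a high, pressure-gradient force acts outward with centrifugal, so Coriolis balances both:
fV = (1/ρ)|∂P/∂n| + V²/R  →  V² − fR·V + fR·V_g = 0
With fR = 4.02×10⁻⁵ × 876×10³ m = 35.2 m/s:
V = [fR − √((fR)² − 4 fR V_g)]/2 = [35.2 − √(35.2² − 4×35.2×7)]/2 = 9.64 m/s
Supergeostrophic (V > V_g = 7 m/s), as expected around a high.

9.64 m/s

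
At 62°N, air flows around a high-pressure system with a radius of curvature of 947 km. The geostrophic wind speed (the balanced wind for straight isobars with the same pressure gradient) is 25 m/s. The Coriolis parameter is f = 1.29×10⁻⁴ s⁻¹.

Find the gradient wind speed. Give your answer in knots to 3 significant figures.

Around a high, pressure-gradient force acts outward with centrifugal, so Coriolis balances both:
fV = (1/ρ)|∂P/∂n| + V²/R  →  V² − fR·V + fR·V_g = 0
With fR = 1.29×10⁻⁴ × 947×10³ m = 122 m/s:
V = [fR − √((fR)² − 4 fR V_g)]/2 = [122 − √(122² − 4×122×25)]/2 = 35.1 m/s
Supergeostrophic (V > V_g = 25 m/s), as expected around a high.
Converting: 35.1 m/s × 1.944 = 68.2 knots

68.2 knots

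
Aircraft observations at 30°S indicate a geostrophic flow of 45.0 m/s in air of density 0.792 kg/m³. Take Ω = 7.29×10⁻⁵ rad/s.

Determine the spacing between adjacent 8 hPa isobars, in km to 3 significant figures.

Coriolis parameter at 30°S:
f = 2Ω sin φ = 2 × 7.29×10⁻⁵ × sin 30° = 7.29×10⁻⁵ s⁻¹
Geostrophic balance rearranged: |∂P/∂n| = f ρ V_g
|∂P/∂n| = 7.29×10⁻⁵ × 0.792 × 45.0 = 2.60×10⁻³ Pa/m
Isobar spacing: Δn = ΔP/|∂P/∂n| = 800 Pa / 2.60×10⁻³ Pa/m = 307911 m ≈ 308 km

308 km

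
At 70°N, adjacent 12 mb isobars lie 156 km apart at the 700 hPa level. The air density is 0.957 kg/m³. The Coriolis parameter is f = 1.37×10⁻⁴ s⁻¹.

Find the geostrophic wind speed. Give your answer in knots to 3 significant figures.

Pressure gradient: |∂P/∂n| = 1200 Pa / 156000 m = 7.69×10⁻³ Pa/m
Geostrophic balance (pressure-gradient force = Coriolis force):
V_g = (1/(fρ)) |∂P/∂n| = 7.69×10⁻³ / (1.37×10⁻⁴ × 0.957) = 58.7 m/s
Converting: 58.7 m/s × 1.944 = 114 knots

114 knots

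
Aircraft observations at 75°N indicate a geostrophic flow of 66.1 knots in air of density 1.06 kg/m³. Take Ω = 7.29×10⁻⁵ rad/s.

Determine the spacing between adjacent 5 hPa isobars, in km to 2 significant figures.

98 km

Coriolis parameter at 75°N:
f = 2Ω sin φ = 2 × 7.29×10⁻⁵ × sin 75° = 1.41×10⁻⁴ s⁻¹
Wind speed in SI: 66.1 knots = 34.0 m/s
Geostrophic balance rearranged: |∂P/∂n| = f ρ V_g
|∂P/∂n| = 1.41×10⁻⁴ × 1.06 × 34.0 = 5.08×10⁻³ Pa/m
Isobar spacing: Δn = ΔP/|∂P/∂n| = 500 Pa / 5.08×10⁻³ Pa/m = 98497 m ≈ 98 km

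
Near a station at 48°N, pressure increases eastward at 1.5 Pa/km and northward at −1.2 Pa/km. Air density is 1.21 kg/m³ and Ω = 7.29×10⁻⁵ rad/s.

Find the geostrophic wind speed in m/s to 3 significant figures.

14.7 m/s

Coriolis parameter at 48°N:
f = 2Ω sin φ = 2 × 7.29×10⁻⁵ × sin 48° = 1.08×10⁻⁴ s⁻¹
Component geostrophic relations (x east, y north):
u_g = −(1/(fρ)) ∂P/∂y,  v_g = (1/(fρ)) ∂P/∂x
u_g = −(−1.2×10⁻³)/(1.08×10⁻⁴ × 1.21) = 9.15 m/s;  v_g = (1.5×10⁻³)/(1.08×10⁻⁴ × 1.21) = 11.4 m/s
|V_g| = √(u_g² + v_g²) = 14.7 m/s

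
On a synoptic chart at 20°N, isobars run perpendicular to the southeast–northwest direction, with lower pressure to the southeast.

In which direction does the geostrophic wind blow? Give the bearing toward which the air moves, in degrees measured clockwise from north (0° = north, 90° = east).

The pressure-gradient force points toward the southeast (bearing 135°).
Geostrophic balance: in the Northern Hemisphere the Coriolis force deflects motion to the right, so the geostrophic wind blows 90° to the right of the pressure-gradient force (low pressure on the left).
Rotating 135° by 90° clockwise gives 225° — the wind blows toward the southwest.

225°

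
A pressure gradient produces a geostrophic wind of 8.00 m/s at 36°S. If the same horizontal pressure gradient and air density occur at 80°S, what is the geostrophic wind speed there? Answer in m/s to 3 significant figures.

4.77 m/s

With the same pressure gradient and density, V_g ∝ 1/f ∝ 1/sin φ.
V₂ = V₁ · sin φ₁ / sin φ₂ = 8.00 × sin 36° / sin 80°
V₂ = 8.00 × 0.5878/0.9848 = 4.77 m/s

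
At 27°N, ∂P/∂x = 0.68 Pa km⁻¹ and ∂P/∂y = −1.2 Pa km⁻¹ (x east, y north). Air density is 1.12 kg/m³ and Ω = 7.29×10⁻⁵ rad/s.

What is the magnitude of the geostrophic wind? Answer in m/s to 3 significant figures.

18.6 m/s

Coriolis parameter at 27°N:
f = 2Ω sin φ = 2 × 7.29×10⁻⁵ × sin 27° = 6.62×10⁻⁵ s⁻¹
Component geostrophic relations (x east, y north):
u_g = −(1/(fρ)) ∂P/∂y,  v_g = (1/(fρ)) ∂P/∂x
u_g = −(−1.2×10⁻³)/(6.62×10⁻⁵ × 1.12) = 16.2 m/s;  v_g = (0.68×10⁻³)/(6.62×10⁻⁵ × 1.12) = 9.17 m/s
|V_g| = √(u_g² + v_g²) = 18.6 m/s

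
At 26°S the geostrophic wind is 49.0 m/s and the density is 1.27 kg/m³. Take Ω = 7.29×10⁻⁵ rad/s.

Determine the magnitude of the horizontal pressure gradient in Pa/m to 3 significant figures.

Coriolis parameter at 26°S:
f = 2Ω sin φ = 2 × 7.29×10⁻⁵ × sin 26° = 6.39×10⁻⁵ s⁻¹
Geostrophic balance rearranged: |∂P/∂n| = f ρ V_g
|∂P/∂n| = 6.39×10⁻⁵ × 1.27 × 49.0 = 3.98×10⁻³ Pa/m

3.98×10⁻³ Pa/m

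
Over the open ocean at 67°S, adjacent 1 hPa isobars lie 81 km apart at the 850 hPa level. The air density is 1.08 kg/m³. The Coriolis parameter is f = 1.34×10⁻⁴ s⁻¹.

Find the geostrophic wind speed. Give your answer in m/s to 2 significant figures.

8.5 m/s

Pressure gradient: |∂P/∂n| = 100 Pa / 81000 m = 1.23×10⁻³ Pa/m
Geostrophic balance (pressure-gradient force = Coriolis force):
V_g = (1/(fρ)) |∂P/∂n| = 1.23×10⁻³ / (1.34×10⁻⁴ × 1.08) = 8.53 m/s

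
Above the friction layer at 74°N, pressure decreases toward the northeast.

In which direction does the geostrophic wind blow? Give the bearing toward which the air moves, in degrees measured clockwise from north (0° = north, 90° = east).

The pressure-gradient force points toward the northeast (bearing 045°).
Geostrophic balance: in the Northern Hemisphere the Coriolis force deflects motion to the right, so the geostrophic wind blows 90° to the right of the pressure-gradient force (low pressure on the left).
Rotating 045° by 90° clockwise gives 135° — the wind blows toward the southeast.

135°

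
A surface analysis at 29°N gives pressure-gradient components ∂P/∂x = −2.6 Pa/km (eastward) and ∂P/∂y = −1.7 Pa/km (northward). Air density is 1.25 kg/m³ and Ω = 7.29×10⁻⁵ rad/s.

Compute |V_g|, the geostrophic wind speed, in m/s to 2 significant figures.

Coriolis parameter at 29°N:
f = 2Ω sin φ = 2 × 7.29×10⁻⁵ × sin 29° = 7.07×10⁻⁵ s⁻¹
Component geostrophic relations (x east, y north):
u_g = −(1/(fρ)) ∂P/∂y,  v_g = (1/(fρ)) ∂P/∂x
u_g = −(−1.7×10⁻³)/(7.07×10⁻⁵ × 1.25) = 19.2 m/s;  v_g = (−2.6×10⁻³)/(7.07×10⁻⁵ × 1.25) = −29.4 m/s
|V_g| = √(u_g² + v_g²) = 35.2 m/s

35 m/s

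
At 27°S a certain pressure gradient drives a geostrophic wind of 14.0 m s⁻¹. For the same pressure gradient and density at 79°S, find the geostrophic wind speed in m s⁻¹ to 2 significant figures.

With the same pressure gradient and density, V_g ∝ 1/f ∝ 1/sin φ.
V₂ = V₁ · sin φ₁ / sin φ₂ = 14.0 × sin 27° / sin 79°
V₂ = 14.0 × 0.4540/0.9816 = 6.5 m s⁻¹

6.5 m s⁻¹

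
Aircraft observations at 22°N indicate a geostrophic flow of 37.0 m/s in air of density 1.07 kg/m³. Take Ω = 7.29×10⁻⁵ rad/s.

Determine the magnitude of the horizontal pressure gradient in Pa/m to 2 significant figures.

Coriolis parameter at 22°N:
f = 2Ω sin φ = 2 × 7.29×10⁻⁵ × sin 22° = 5.46×10⁻⁵ s⁻¹
Geostrophic balance rearranged: |∂P/∂n| = f ρ V_g
|∂P/∂n| = 5.46×10⁻⁵ × 1.07 × 37.0 = 2.16×10⁻³ Pa/m

2.2×10⁻³ Pa/m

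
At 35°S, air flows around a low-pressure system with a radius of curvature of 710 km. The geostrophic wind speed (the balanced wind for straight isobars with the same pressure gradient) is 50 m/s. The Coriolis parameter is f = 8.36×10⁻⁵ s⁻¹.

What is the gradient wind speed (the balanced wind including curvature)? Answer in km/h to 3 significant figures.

116 km/h

Around a low, centrifugal force acts outward with Coriolis, so pressure-gradient force balances both:
(1/ρ)|∂P/∂n| = fV + V²/R  →  V² + fR·V − fR·V_g = 0
With fR = 8.36×10⁻⁵ × 710×10³ m = 59.4 m/s:
V = [−fR + √((fR)² + 4 fR V_g)]/2 = [−59.4 + √(59.4² + 4×59.4×50)]/2 = 32.4 m/s
Subgeostrophic (V < V_g = 50 m/s), as expected around a low.
Converting: 32.4 m/s × 3.6 = 116 km/h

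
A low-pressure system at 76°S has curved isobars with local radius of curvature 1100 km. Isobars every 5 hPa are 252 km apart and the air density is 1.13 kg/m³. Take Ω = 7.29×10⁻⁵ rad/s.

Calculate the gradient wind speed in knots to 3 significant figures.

Coriolis parameter at 76°S:
f = 2Ω sin φ = 2 × 7.29×10⁻⁵ × sin 76° = 1.41×10⁻⁴ s⁻¹
Pressure gradient: |∂P/∂n| = 500 Pa / 252000 m = 1.98×10⁻³ Pa/m
Geostrophic speed: V_g = |∂P/∂n|/(fρ) = 1.98×10⁻³/(1.41×10⁻⁴ × 1.13) = 12.4 m/s
Around a low, centrifugal force acts outward with Coriolis, so pressure-gradient force balances both:
(1/ρ)|∂P/∂n| = fV + V²/R  →  V² + fR·V − fR·V_g = 0
With fR = 1.41×10⁻⁴ × 1100×10³ m = 156 m/s:
V = [−fR + √((fR)² + 4 fR V_g)]/2 = [−156 + √(156² + 4×156×12.4)]/2 = 11.6 m/s
Subgeostrophic (V < V_g = 12.4 m/s), as expected around a low.
Converting: 11.6 m/s × 1.944 = 22.5 knots

22.5 knots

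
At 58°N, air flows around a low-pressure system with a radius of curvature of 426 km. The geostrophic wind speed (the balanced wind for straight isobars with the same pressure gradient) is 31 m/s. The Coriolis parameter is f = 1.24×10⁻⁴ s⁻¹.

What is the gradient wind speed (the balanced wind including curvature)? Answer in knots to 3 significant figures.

42.6 knots

Around a low, centrifugal force acts outward with Coriolis, so pressure-gradient force balances both:
(1/ρ)|∂P/∂n| = fV + V²/R  →  V² + fR·V − fR·V_g = 0
With fR = 1.24×10⁻⁴ × 426×10³ m = 52.8 m/s:
V = [−fR + √((fR)² + 4 fR V_g)]/2 = [−52.8 + √(52.8² + 4×52.8×31)]/2 = 21.9 m/s
Subgeostrophic (V < V_g = 31 m/s), as expected around a low.
Converting: 21.9 m/s × 1.944 = 42.6 knots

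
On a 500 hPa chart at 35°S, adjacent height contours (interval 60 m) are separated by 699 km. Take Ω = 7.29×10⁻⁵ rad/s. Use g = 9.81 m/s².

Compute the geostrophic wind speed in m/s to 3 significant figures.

10.1 m/s

Coriolis parameter at 35°S:
f = 2Ω sin φ = 2 × 7.29×10⁻⁵ × sin 35° = 8.36×10⁻⁵ s⁻¹
Height gradient: |∂Z/∂n| = 60 m / 699000 m = 8.58×10⁻⁵
On a pressure surface, geostrophic balance gives V_g = (g/f)|∂Z/∂n|:
V_g = 9.81 × 8.58×10⁻⁵ / 8.36×10⁻⁵ = 10.1 m/s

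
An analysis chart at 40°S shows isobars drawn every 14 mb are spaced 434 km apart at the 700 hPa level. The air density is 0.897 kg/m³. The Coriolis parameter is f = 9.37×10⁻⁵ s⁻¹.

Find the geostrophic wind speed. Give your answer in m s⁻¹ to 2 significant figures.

Pressure gradient: |∂P/∂n| = 1400 Pa / 434000 m = 3.23×10⁻³ Pa/m
Geostrophic balance (pressure-gradient force = Coriolis force):
V_g = (1/(fρ)) |∂P/∂n| = 3.23×10⁻³ / (9.37×10⁻⁵ × 0.897) = 38.4 m/s

38 m s⁻¹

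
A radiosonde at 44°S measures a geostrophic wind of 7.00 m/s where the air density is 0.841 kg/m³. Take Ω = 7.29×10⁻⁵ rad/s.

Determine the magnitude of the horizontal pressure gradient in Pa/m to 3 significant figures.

5.96×10⁻⁴ Pa/m

Coriolis parameter at 44°S:
f = 2Ω sin φ = 2 × 7.29×10⁻⁵ × sin 44° = 1.01×10⁻⁴ s⁻¹
Geostrophic balance rearranged: |∂P/∂n| = f ρ V_g
|∂P/∂n| = 1.01×10⁻⁴ × 0.841 × 7.00 = 5.96×10⁻⁴ Pa/m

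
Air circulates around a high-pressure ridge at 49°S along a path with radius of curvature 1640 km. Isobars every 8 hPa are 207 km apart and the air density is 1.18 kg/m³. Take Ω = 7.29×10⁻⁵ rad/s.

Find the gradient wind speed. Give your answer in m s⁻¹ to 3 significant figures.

37.6 m s⁻¹

Coriolis parameter at 49°S:
f = 2Ω sin φ = 2 × 7.29×10⁻⁵ × sin 49° = 1.10×10⁻⁴ s⁻¹
Pressure gradient: |∂P/∂n| = 800 Pa / 207000 m = 3.86×10⁻³ Pa/m
Geostrophic speed: V_g = |∂P/∂n|/(fρ) = 3.86×10⁻³/(1.10×10⁻⁴ × 1.18) = 29.8 m/s
Around a high, pressure-gradient force acts outward with centrifugal, so Coriolis balances both:
fV = (1/ρ)|∂P/∂n| + V²/R  →  V² − fR·V + fR·V_g = 0
With fR = 1.10×10⁻⁴ × 1640×10³ m = 180 m/s:
V = [fR − √((fR)² − 4 fR V_g)]/2 = [180 − √(180² − 4×180×29.8)]/2 = 37.6 m/s
Supergeostrophic (V > V_g = 29.8 m/s), as expected around a high.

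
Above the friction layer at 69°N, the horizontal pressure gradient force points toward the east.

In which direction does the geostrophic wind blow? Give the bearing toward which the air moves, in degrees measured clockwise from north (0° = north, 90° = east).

180°

The pressure-gradient force points toward the east (bearing 090°).
Geostrophic balance: in the Northern Hemisphere the Coriolis force deflects motion to the right, so the geostrophic wind blows 90° to the right of the pressure-gradient force (low pressure on the left).
Rotating 090° by 90° clockwise gives 180° — the wind blows toward the south.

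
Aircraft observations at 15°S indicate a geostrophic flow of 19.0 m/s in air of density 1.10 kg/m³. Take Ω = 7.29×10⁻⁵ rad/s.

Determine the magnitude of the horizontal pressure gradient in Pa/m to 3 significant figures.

7.89×10⁻⁴ Pa/m

Coriolis parameter at 15°S:
f = 2Ω sin φ = 2 × 7.29×10⁻⁵ × sin 15° = 3.77×10⁻⁵ s⁻¹
Geostrophic balance rearranged: |∂P/∂n| = f ρ V_g
|∂P/∂n| = 3.77×10⁻⁵ × 1.10 × 19.0 = 7.89×10⁻⁴ Pa/m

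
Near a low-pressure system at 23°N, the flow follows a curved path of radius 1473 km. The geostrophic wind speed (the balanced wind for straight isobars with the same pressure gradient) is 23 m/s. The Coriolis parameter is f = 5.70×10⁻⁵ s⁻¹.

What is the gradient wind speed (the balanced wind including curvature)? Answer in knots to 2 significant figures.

37 knots

Around a low, centrifugal force acts outward with Coriolis, so pressure-gradient force balances both:
(1/ρ)|∂P/∂n| = fV + V²/R  →  V² + fR·V − fR·V_g = 0
With fR = 5.70×10⁻⁵ × 1473×10³ m = 84.0 m/s:
V = [−fR + √((fR)² + 4 fR V_g)]/2 = [−84.0 + √(84.0² + 4×84.0×23)]/2 = 18.8 m/s
Subgeostrophic (V < V_g = 23 m/s), as expected around a low.
Converting: 18.8 m/s × 1.944 = 37 knots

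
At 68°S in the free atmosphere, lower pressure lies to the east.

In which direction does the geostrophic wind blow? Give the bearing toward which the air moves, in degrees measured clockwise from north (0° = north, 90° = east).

000°

The pressure-gradient force points toward the east (bearing 090°).
Geostrophic balance: in the Southern Hemisphere the Coriolis force deflects motion to the left, so the geostrophic wind blows 90° to the left of the pressure-gradient force (low pressure on the right).
Rotating 090° by 90° counterclockwise gives 000° — the wind blows toward the north.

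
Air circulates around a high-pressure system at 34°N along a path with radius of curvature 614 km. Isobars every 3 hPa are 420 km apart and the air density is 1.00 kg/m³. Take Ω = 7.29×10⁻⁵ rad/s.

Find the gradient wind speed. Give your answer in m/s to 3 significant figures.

11.3 m/s

Coriolis parameter at 34°N:
f = 2Ω sin φ = 2 × 7.29×10⁻⁵ × sin 34° = 8.15×10⁻⁵ s⁻¹
Pressure gradient: |∂P/∂n| = 300 Pa / 420000 m = 7.14×10⁻⁴ Pa/m
Geostrophic speed: V_g = |∂P/∂n|/(fρ) = 7.14×10⁻⁴/(8.15×10⁻⁵ × 1.00) = 8.76 m/s
Around a high, pressure-gradient force acts outward with centrifugal, so Coriolis balances both:
fV = (1/ρ)|∂P/∂n| + V²/R  →  V² − fR·V + fR·V_g = 0
With fR = 8.15×10⁻⁵ × 614×10³ m = 50.1 m/s:
V = [fR − √((fR)² − 4 fR V_g)]/2 = [50.1 − √(50.1² − 4×50.1×8.76)]/2 = 11.3 m/s
Supergeostrophic (V > V_g = 8.76 m/s), as expected around a high.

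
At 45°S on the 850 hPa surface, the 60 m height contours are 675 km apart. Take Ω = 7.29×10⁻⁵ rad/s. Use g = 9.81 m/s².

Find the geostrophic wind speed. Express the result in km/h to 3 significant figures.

30.4 km/h

Coriolis parameter at 45°S:
f = 2Ω sin φ = 2 × 7.29×10⁻⁵ × sin 45° = 1.03×10⁻⁴ s⁻¹
Height gradient: |∂Z/∂n| = 60 m / 675000 m = 8.89×10⁻⁵
On a pressure surface, geostrophic balance gives V_g = (g/f)|∂Z/∂n|:
V_g = 9.81 × 8.89×10⁻⁵ / 1.03×10⁻⁴ = 8.46 m/s
Converting: 8.46 m/s × 3.6 = 30.4 km/h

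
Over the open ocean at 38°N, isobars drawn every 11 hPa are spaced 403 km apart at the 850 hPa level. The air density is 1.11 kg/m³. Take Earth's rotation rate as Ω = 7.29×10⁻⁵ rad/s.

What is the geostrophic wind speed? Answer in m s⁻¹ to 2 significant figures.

Coriolis parameter at 38°N:
f = 2Ω sin φ = 2 × 7.29×10⁻⁵ × sin 38° = 8.98×10⁻⁵ s⁻¹
Pressure gradient: |∂P/∂n| = 1100 Pa / 403000 m = 2.73×10⁻³ Pa/m
Geostrophic balance (pressure-gradient force = Coriolis force):
V_g = (1/(fρ)) |∂P/∂n| = 2.73×10⁻³ / (8.98×10⁻⁵ × 1.11) = 27.4 m/s

27 m s⁻¹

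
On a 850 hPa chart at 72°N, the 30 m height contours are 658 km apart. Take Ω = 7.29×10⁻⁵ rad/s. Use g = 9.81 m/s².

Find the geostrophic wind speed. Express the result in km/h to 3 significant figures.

Coriolis parameter at 72°N:
f = 2Ω sin φ = 2 × 7.29×10⁻⁵ × sin 72° = 1.39×10⁻⁴ s⁻¹
Height gradient: |∂Z/∂n| = 30 m / 658000 m = 4.56×10⁻⁵
On a pressure surface, geostrophic balance gives V_g = (g/f)|∂Z/∂n|:
V_g = 9.81 × 4.56×10⁻⁵ / 1.39×10⁻⁴ = 3.23 m/s
Converting: 3.23 m/s × 3.6 = 11.6 km/h

11.6 km/h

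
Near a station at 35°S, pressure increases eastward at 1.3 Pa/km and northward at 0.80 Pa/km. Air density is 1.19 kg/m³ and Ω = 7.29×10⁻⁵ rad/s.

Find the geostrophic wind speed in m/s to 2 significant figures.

Coriolis parameter at 35°S:
f = 2Ω sin φ = 2 × 7.29×10⁻⁵ × sin 35° = 8.36×10⁻⁵ s⁻¹
In the Southern Hemisphere f is negative: f = −8.36×10⁻⁵ s⁻¹.
Component geostrophic relations (x east, y north):
u_g = −(1/(fρ)) ∂P/∂y,  v_g = (1/(fρ)) ∂P/∂x
u_g = −(0.80×10⁻³)/(−8.36×10⁻⁵ × 1.19) = 8.04 m/s;  v_g = (1.3×10⁻³)/(−8.36×10⁻⁵ × 1.19) = −13.1 m/s
|V_g| = √(u_g² + v_g²) = 15.3 m/s

15 m/s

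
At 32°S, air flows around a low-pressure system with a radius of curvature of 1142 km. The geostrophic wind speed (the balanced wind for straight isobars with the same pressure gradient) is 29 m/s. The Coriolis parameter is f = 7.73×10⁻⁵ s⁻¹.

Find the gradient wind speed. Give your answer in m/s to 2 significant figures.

Around a low, centrifugal force acts outward with Coriolis, so pressure-gradient force balances both:
(1/ρ)|∂P/∂n| = fV + V²/R  →  V² + fR·V − fR·V_g = 0
With fR = 7.73×10⁻⁵ × 1142×10³ m = 88.3 m/s:
V = [−fR + √((fR)² + 4 fR V_g)]/2 = [−88.3 + √(88.3² + 4×88.3×29)]/2 = 23 m/s
Subgeostrophic (V < V_g = 29 m/s), as expected around a low.

23 m/s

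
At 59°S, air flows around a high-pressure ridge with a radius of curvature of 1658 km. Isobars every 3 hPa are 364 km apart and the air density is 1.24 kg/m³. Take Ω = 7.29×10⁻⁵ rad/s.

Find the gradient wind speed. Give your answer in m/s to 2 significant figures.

Coriolis parameter at 59°S:
f = 2Ω sin φ = 2 × 7.29×10⁻⁵ × sin 59° = 1.25×10⁻⁴ s⁻¹
Pressure gradient: |∂P/∂n| = 300 Pa / 364000 m = 8.24×10⁻⁴ Pa/m
Geostrophic speed: V_g = |∂P/∂n|/(fρ) = 8.24×10⁻⁴/(1.25×10⁻⁴ × 1.24) = 5.32 m/s
Around a high, pressure-gradient force acts outward with centrifugal, so Coriolis balances both:
fV = (1/ρ)|∂P/∂n| + V²/R  →  V² − fR·V + fR·V_g = 0
With fR = 1.25×10⁻⁴ × 1658×10³ m = 207 m/s:
V = [fR − √((fR)² − 4 fR V_g)]/2 = [207 − √(207² − 4×207×5.32)]/2 = 5.46 m/s
Supergeostrophic (V > V_g = 5.32 m/s), as expected around a high.

5.5 m/s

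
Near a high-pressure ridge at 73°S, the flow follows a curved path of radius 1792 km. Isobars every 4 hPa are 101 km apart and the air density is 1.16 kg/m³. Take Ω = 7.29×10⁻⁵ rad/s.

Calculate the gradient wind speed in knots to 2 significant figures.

53 knots

Coriolis parameter at 73°S:
f = 2Ω sin φ = 2 × 7.29×10⁻⁵ × sin 73° = 1.39×10⁻⁴ s⁻¹
Pressure gradient: |∂P/∂n| = 400 Pa / 101000 m = 3.96×10⁻³ Pa/m
Geostrophic speed: V_g = |∂P/∂n|/(fρ) = 3.96×10⁻³/(1.39×10⁻⁴ × 1.16) = 24.5 m/s
Around a high, pressure-gradient force acts outward with centrifugal, so Coriolis balances both:
fV = (1/ρ)|∂P/∂n| + V²/R  →  V² − fR·V + fR·V_g = 0
With fR = 1.39×10⁻⁴ × 1792×10³ m = 250 m/s:
V = [fR − √((fR)² − 4 fR V_g)]/2 = [250 − √(250² − 4×250×24.5)]/2 = 27.5 m/s
Supergeostrophic (V > V_g = 24.5 m/s), as expected around a high.
Converting: 27.5 m/s × 1.944 = 53 knots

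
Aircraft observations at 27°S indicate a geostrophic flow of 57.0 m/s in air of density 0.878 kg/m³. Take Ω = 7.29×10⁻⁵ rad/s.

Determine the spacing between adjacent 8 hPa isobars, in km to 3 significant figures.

Coriolis parameter at 27°S:
f = 2Ω sin φ = 2 × 7.29×10⁻⁵ × sin 27° = 6.62×10⁻⁵ s⁻¹
Geostrophic balance rearranged: |∂P/∂n| = f ρ V_g
|∂P/∂n| = 6.62×10⁻⁵ × 0.878 × 57.0 = 3.31×10⁻³ Pa/m
Isobar spacing: Δn = ΔP/|∂P/∂n| = 800 Pa / 3.31×10⁻³ Pa/m = 241500 m ≈ 241 km

241 km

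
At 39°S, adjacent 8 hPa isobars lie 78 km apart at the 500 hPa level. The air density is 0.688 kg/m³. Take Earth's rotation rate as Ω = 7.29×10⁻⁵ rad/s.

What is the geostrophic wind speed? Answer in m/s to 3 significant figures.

Coriolis parameter at 39°S:
f = 2Ω sin φ = 2 × 7.29×10⁻⁵ × sin 39° = 9.18×10⁻⁵ s⁻¹
Pressure gradient: |∂P/∂n| = 800 Pa / 78000 m = 1.03×10⁻² Pa/m
Geostrophic balance (pressure-gradient force = Coriolis force):
V_g = (1/(fρ)) |∂P/∂n| = 1.03×10⁻² / (9.18×10⁻⁵ × 0.688) = 162 m/s

162 m/s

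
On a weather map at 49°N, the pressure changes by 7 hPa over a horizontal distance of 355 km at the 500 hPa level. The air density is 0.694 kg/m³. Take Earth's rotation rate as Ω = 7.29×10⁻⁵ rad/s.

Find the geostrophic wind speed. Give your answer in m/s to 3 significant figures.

25.8 m/s

Coriolis parameter at 49°N:
f = 2Ω sin φ = 2 × 7.29×10⁻⁵ × sin 49° = 1.10×10⁻⁴ s⁻¹
Pressure gradient: |∂P/∂n| = 700 Pa / 355000 m = 1.97×10⁻³ Pa/m
Geostrophic balance (pressure-gradient force = Coriolis force):
V_g = (1/(fρ)) |∂P/∂n| = 1.97×10⁻³ / (1.10×10⁻⁴ × 0.694) = 25.8 m/s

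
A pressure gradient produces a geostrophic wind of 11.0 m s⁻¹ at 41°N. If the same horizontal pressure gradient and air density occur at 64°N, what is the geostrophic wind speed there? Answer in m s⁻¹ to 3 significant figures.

With the same pressure gradient and density, V_g ∝ 1/f ∝ 1/sin φ.
V₂ = V₁ · sin φ₁ / sin φ₂ = 11.0 × sin 41° / sin 64°
V₂ = 11.0 × 0.6561/0.8988 = 8.03 m s⁻¹

8.03 m s⁻¹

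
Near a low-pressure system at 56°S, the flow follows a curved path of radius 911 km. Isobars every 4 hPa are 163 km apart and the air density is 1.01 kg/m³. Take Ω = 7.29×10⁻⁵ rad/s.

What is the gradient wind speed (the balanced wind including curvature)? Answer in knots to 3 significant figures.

33.8 knots

Coriolis parameter at 56°S:
f = 2Ω sin φ = 2 × 7.29×10⁻⁵ × sin 56° = 1.21×10⁻⁴ s⁻¹
Pressure gradient: |∂P/∂n| = 400 Pa / 163000 m = 2.45×10⁻³ Pa/m
Geostrophic speed: V_g = |∂P/∂n|/(fρ) = 2.45×10⁻³/(1.21×10⁻⁴ × 1.01) = 20.1 m/s
Around a low, centrifugal force acts outward with Coriolis, so pressure-gradient force balances both:
(1/ρ)|∂P/∂n| = fV + V²/R  →  V² + fR·V − fR·V_g = 0
With fR = 1.21×10⁻⁴ × 911×10³ m = 110 m/s:
V = [−fR + √((fR)² + 4 fR V_g)]/2 = [−110 + √(110² + 4×110×20.1)]/2 = 17.4 m/s
Subgeostrophic (V < V_g = 20.1 m/s), as expected around a low.
Converting: 17.4 m/s × 1.944 = 33.8 knots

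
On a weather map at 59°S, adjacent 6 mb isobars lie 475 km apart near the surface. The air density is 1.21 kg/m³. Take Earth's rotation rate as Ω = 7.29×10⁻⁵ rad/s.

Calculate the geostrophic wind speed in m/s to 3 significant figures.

Coriolis parameter at 59°S:
f = 2Ω sin φ = 2 × 7.29×10⁻⁵ × sin 59° = 1.25×10⁻⁴ s⁻¹
Pressure gradient: |∂P/∂n| = 600 Pa / 475000 m = 1.26×10⁻³ Pa/m
Geostrophic balance (pressure-gradient force = Coriolis force):
V_g = (1/(fρ)) |∂P/∂n| = 1.26×10⁻³ / (1.25×10⁻⁴ × 1.21) = 8.35 m/s

8.35 m/s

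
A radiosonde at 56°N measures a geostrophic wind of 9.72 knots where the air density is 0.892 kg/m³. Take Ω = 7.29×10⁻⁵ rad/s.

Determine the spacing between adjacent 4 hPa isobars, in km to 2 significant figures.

Coriolis parameter at 56°N:
f = 2Ω sin φ = 2 × 7.29×10⁻⁵ × sin 56° = 1.21×10⁻⁴ s⁻¹
Wind speed in SI: 9.72 knots = 5.00 m/s
Geostrophic balance rearranged: |∂P/∂n| = f ρ V_g
|∂P/∂n| = 1.21×10⁻⁴ × 0.892 × 5.00 = 5.39×10⁻⁴ Pa/m
Isobar spacing: Δn = ΔP/|∂P/∂n| = 400 Pa / 5.39×10⁻⁴ Pa/m = 741923 m ≈ 740 km

740 km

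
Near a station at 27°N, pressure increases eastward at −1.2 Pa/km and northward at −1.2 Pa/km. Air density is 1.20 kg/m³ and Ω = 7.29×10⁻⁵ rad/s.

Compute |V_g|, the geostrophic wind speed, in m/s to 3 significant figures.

Coriolis parameter at 27°N:
f = 2Ω sin φ = 2 × 7.29×10⁻⁵ × sin 27° = 6.62×10⁻⁵ s⁻¹
Component geostrophic relations (x east, y north):
u_g = −(1/(fρ)) ∂P/∂y,  v_g = (1/(fρ)) ∂P/∂x
u_g = −(−1.2×10⁻³)/(6.62×10⁻⁵ × 1.20) = 15.1 m/s;  v_g = (−1.2×10⁻³)/(6.62×10⁻⁵ × 1.20) = −15.1 m/s
|V_g| = √(u_g² + v_g²) = 21.4 m/s

21.4 m/s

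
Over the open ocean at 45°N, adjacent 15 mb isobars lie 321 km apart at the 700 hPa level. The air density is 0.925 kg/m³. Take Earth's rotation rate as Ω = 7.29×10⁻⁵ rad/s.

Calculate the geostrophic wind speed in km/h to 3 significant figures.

Coriolis parameter at 45°N:
f = 2Ω sin φ = 2 × 7.29×10⁻⁵ × sin 45° = 1.03×10⁻⁴ s⁻¹
Pressure gradient: |∂P/∂n| = 1500 Pa / 321000 m = 4.67×10⁻³ Pa/m
Geostrophic balance (pressure-gradient force = Coriolis force):
V_g = (1/(fρ)) |∂P/∂n| = 4.67×10⁻³ / (1.03×10⁻⁴ × 0.925) = 49.0 m/s
Converting: 49.0 m/s × 3.6 = 176 km/h

176 km/h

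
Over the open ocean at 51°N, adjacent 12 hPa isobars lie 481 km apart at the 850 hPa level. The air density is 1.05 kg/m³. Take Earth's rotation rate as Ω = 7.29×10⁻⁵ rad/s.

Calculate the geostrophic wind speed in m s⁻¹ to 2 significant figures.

21 m s⁻¹

Coriolis parameter at 51°N:
f = 2Ω sin φ = 2 × 7.29×10⁻⁵ × sin 51° = 1.13×10⁻⁴ s⁻¹
Pressure gradient: |∂P/∂n| = 1200 Pa / 481000 m = 2.49×10⁻³ Pa/m
Geostrophic balance (pressure-gradient force = Coriolis force):
V_g = (1/(fρ)) |∂P/∂n| = 2.49×10⁻³ / (1.13×10⁻⁴ × 1.05) = 21.0 m/s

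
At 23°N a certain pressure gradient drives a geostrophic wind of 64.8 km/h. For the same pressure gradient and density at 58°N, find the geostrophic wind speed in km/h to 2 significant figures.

30 km/h

With the same pressure gradient and density, V_g ∝ 1/f ∝ 1/sin φ.
V₂ = V₁ · sin φ₁ / sin φ₂ = 64.8 × sin 23° / sin 58°
V₂ = 64.8 × 0.3907/0.8480 = 30 km/h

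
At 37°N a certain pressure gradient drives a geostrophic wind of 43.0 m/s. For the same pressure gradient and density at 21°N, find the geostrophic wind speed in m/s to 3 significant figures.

With the same pressure gradient and density, V_g ∝ 1/f ∝ 1/sin φ.
V₂ = V₁ · sin φ₁ / sin φ₂ = 43.0 × sin 37° / sin 21°
V₂ = 43.0 × 0.6018/0.3584 = 72.2 m/s

72.2 m/s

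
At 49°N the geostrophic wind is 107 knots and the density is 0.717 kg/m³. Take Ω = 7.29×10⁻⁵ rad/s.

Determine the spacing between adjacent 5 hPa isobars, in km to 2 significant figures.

120 km

Coriolis parameter at 49°N:
f = 2Ω sin φ = 2 × 7.29×10⁻⁵ × sin 49° = 1.10×10⁻⁴ s⁻¹
Wind speed in SI: 107 knots = 55.0 m/s
Geostrophic balance rearranged: |∂P/∂n| = f ρ V_g
|∂P/∂n| = 1.10×10⁻⁴ × 0.717 × 55.0 = 4.34×10⁻³ Pa/m
Isobar spacing: Δn = ΔP/|∂P/∂n| = 500 Pa / 4.34×10⁻³ Pa/m = 115131 m ≈ 120 km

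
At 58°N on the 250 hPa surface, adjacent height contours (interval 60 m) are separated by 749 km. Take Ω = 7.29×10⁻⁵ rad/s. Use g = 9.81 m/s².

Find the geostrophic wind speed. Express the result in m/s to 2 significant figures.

6.4 m/s

Coriolis parameter at 58°N:
f = 2Ω sin φ = 2 × 7.29×10⁻⁵ × sin 58° = 1.24×10⁻⁴ s⁻¹
Height gradient: |∂Z/∂n| = 60 m / 749000 m = 8.01×10⁻⁵
On a pressure surface, geostrophic balance gives V_g = (g/f)|∂Z/∂n|:
V_g = 9.81 × 8.01×10⁻⁵ / 1.24×10⁻⁴ = 6.36 m/s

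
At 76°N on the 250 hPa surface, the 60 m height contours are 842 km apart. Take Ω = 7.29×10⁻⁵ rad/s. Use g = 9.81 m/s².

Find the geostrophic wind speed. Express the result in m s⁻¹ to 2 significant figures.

4.9 m s⁻¹

Coriolis parameter at 76°N:
f = 2Ω sin φ = 2 × 7.29×10⁻⁵ × sin 76° = 1.41×10⁻⁴ s⁻¹
Height gradient: |∂Z/∂n| = 60 m / 842000 m = 7.13×10⁻⁵
On a pressure surface, geostrophic balance gives V_g = (g/f)|∂Z/∂n|:
V_g = 9.81 × 7.13×10⁻⁵ / 1.41×10⁻⁴ = 4.94 m/s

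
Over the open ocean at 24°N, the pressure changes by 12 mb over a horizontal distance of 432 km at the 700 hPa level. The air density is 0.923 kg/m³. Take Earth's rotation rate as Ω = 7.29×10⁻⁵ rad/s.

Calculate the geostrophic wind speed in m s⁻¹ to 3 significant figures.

Coriolis parameter at 24°N:
f = 2Ω sin φ = 2 × 7.29×10⁻⁵ × sin 24° = 5.93×10⁻⁵ s⁻¹
Pressure gradient: |∂P/∂n| = 1200 Pa / 432000 m = 2.78×10⁻³ Pa/m
Geostrophic balance (pressure-gradient force = Coriolis force):
V_g = (1/(fρ)) |∂P/∂n| = 2.78×10⁻³ / (5.93×10⁻⁵ × 0.923) = 50.7 m/s

50.7 m s⁻¹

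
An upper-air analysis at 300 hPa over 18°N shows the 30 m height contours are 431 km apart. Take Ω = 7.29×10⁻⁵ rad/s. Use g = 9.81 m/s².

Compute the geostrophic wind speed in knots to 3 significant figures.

29.5 knots

Coriolis parameter at 18°N:
f = 2Ω sin φ = 2 × 7.29×10⁻⁵ × sin 18° = 4.51×10⁻⁵ s⁻¹
Height gradient: |∂Z/∂n| = 30 m / 431000 m = 6.96×10⁻⁵
On a pressure surface, geostrophic balance gives V_g = (g/f)|∂Z/∂n|:
V_g = 9.81 × 6.96×10⁻⁵ / 4.51×10⁻⁵ = 15.2 m/s
Converting: 15.2 m/s × 1.944 = 29.5 knots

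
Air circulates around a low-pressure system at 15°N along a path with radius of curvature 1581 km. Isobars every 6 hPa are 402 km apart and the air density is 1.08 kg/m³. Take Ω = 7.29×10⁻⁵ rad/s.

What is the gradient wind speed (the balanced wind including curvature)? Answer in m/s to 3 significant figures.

Coriolis parameter at 15°N:
f = 2Ω sin φ = 2 × 7.29×10⁻⁵ × sin 15° = 3.77×10⁻⁵ s⁻¹
Pressure gradient: |∂P/∂n| = 600 Pa / 402000 m = 1.49×10⁻³ Pa/m
Geostrophic speed: V_g = |∂P/∂n|/(fρ) = 1.49×10⁻³/(3.77×10⁻⁵ × 1.08) = 36.6 m/s
Around a low, centrifugal force acts outward with Coriolis, so pressure-gradient force balances both:
(1/ρ)|∂P/∂n| = fV + V²/R  →  V² + fR·V − fR·V_g = 0
With fR = 3.77×10⁻⁵ × 1581×10³ m = 59.7 m/s:
V = [−fR + √((fR)² + 4 fR V_g)]/2 = [−59.7 + √(59.7² + 4×59.7×36.6)]/2 = 25.6 m/s
Subgeostrophic (V < V_g = 36.6 m/s), as expected around a low.

25.6 m/s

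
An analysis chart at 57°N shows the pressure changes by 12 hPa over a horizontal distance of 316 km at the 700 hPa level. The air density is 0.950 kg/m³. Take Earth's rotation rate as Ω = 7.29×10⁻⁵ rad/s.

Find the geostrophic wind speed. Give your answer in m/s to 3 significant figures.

32.7 m/s

Coriolis parameter at 57°N:
f = 2Ω sin φ = 2 × 7.29×10⁻⁵ × sin 57° = 1.22×10⁻⁴ s⁻¹
Pressure gradient: |∂P/∂n| = 1200 Pa / 316000 m = 3.80×10⁻³ Pa/m
Geostrophic balance (pressure-gradient force = Coriolis force):
V_g = (1/(fρ)) |∂P/∂n| = 3.80×10⁻³ / (1.22×10⁻⁴ × 0.950) = 32.7 m/s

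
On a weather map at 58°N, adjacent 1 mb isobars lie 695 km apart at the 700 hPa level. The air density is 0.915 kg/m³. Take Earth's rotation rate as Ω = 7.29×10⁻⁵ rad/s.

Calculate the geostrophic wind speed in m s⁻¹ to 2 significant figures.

1.3 m s⁻¹

Coriolis parameter at 58°N:
f = 2Ω sin φ = 2 × 7.29×10⁻⁵ × sin 58° = 1.24×10⁻⁴ s⁻¹
Pressure gradient: |∂P/∂n| = 100 Pa / 695000 m = 1.44×10⁻⁴ Pa/m
Geostrophic balance (pressure-gradient force = Coriolis force):
V_g = (1/(fρ)) |∂P/∂n| = 1.44×10⁻⁴ / (1.24×10⁻⁴ × 0.915) = 1.27 m/s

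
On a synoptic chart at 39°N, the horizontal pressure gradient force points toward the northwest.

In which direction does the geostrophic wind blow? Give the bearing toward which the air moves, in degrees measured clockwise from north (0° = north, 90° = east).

The pressure-gradient force points toward the northwest (bearing 315°).
Geostrophic balance: in the Northern Hemisphere the Coriolis force deflects motion to the right, so the geostrophic wind blows 90° to the right of the pressure-gradient force (low pressure on the left).
Rotating 315° by 90° clockwise gives 045° — the wind blows toward the northeast.

045°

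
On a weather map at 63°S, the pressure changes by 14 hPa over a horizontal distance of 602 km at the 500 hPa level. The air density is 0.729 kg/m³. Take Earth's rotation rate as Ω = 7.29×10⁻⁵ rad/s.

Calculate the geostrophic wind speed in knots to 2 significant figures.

Coriolis parameter at 63°S:
f = 2Ω sin φ = 2 × 7.29×10⁻⁵ × sin 63° = 1.30×10⁻⁴ s⁻¹
Pressure gradient: |∂P/∂n| = 1400 Pa / 602000 m = 2.33×10⁻³ Pa/m
Geostrophic balance (pressure-gradient force = Coriolis force):
V_g = (1/(fρ)) |∂P/∂n| = 2.33×10⁻³ / (1.30×10⁻⁴ × 0.729) = 24.6 m/s
Converting: 24.6 m/s × 1.944 = 48 knots

48 knots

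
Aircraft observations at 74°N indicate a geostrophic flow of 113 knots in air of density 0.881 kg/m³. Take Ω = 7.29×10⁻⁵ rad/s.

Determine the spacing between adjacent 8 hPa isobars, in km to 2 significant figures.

Coriolis parameter at 74°N:
f = 2Ω sin φ = 2 × 7.29×10⁻⁵ × sin 74° = 1.40×10⁻⁴ s⁻¹
Wind speed in SI: 113 knots = 58.1 m/s
Geostrophic balance rearranged: |∂P/∂n| = f ρ V_g
|∂P/∂n| = 1.40×10⁻⁴ × 0.881 × 58.1 = 7.18×10⁻³ Pa/m
Isobar spacing: Δn = ΔP/|∂P/∂n| = 800 Pa / 7.18×10⁻³ Pa/m = 111455 m ≈ 110 km

110 km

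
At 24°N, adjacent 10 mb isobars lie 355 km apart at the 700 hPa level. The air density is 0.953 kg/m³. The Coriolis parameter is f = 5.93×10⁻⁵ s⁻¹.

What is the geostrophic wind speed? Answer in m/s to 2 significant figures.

Pressure gradient: |∂P/∂n| = 1000 Pa / 355000 m = 2.82×10⁻³ Pa/m
Geostrophic balance (pressure-gradient force = Coriolis force):
V_g = (1/(fρ)) |∂P/∂n| = 2.82×10⁻³ / (5.93×10⁻⁵ × 0.953) = 49.8 m/s

50 m/s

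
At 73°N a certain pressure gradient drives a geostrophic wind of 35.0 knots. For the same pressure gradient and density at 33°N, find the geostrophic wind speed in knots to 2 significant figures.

With the same pressure gradient and density, V_g ∝ 1/f ∝ 1/sin φ.
V₂ = V₁ · sin φ₁ / sin φ₂ = 35.0 × sin 73° / sin 33°
V₂ = 35.0 × 0.9563/0.5446 = 61 knots

61 knots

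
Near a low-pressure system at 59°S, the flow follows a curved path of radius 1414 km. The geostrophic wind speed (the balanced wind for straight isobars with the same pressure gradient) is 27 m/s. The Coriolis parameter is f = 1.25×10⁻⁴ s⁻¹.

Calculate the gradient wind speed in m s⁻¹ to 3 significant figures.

23.8 m s⁻¹

Around a low, centrifugal force acts outward with Coriolis, so pressure-gradient force balances both:
(1/ρ)|∂P/∂n| = fV + V²/R  →  V² + fR·V − fR·V_g = 0
With fR = 1.25×10⁻⁴ × 1414×10³ m = 177 m/s:
V = [−fR + √((fR)² + 4 fR V_g)]/2 = [−177 + √(177² + 4×177×27)]/2 = 23.8 m/s
Subgeostrophic (V < V_g = 27 m/s), as expected around a low.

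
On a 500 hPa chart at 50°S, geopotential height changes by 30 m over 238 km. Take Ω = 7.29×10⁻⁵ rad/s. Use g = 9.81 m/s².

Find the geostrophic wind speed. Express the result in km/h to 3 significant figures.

Coriolis parameter at 50°S:
f = 2Ω sin φ = 2 × 7.29×10⁻⁵ × sin 50° = 1.12×10⁻⁴ s⁻¹
Height gradient: |∂Z/∂n| = 30 m / 238000 m = 1.26×10⁻⁴
On a pressure surface, geostrophic balance gives V_g = (g/f)|∂Z/∂n|:
V_g = 9.81 × 1.26×10⁻⁴ / 1.12×10⁻⁴ = 11.1 m/s
Converting: 11.1 m/s × 3.6 = 39.9 km/h

39.9 km/h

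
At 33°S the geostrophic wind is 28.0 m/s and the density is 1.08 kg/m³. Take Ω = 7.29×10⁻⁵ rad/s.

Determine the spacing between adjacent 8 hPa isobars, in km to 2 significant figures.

Coriolis parameter at 33°S:
f = 2Ω sin φ = 2 × 7.29×10⁻⁵ × sin 33° = 7.94×10⁻⁵ s⁻¹
Geostrophic balance rearranged: |∂P/∂n| = f ρ V_g
|∂P/∂n| = 7.94×10⁻⁵ × 1.08 × 28.0 = 2.40×10⁻³ Pa/m
Isobar spacing: Δn = ΔP/|∂P/∂n| = 800 Pa / 2.40×10⁻³ Pa/m = 333152 m ≈ 330 km

330 km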